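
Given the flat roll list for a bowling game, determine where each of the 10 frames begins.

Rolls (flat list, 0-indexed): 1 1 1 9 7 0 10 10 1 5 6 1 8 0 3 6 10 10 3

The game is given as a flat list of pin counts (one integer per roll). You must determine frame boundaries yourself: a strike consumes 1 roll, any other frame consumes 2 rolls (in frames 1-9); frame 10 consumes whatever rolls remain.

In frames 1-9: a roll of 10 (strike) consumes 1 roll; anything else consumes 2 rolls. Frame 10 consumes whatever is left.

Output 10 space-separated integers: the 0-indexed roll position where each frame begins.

Answer: 0 2 4 6 7 8 10 12 14 16

Derivation:
Frame 1 starts at roll index 0: rolls=1,1 (sum=2), consumes 2 rolls
Frame 2 starts at roll index 2: rolls=1,9 (sum=10), consumes 2 rolls
Frame 3 starts at roll index 4: rolls=7,0 (sum=7), consumes 2 rolls
Frame 4 starts at roll index 6: roll=10 (strike), consumes 1 roll
Frame 5 starts at roll index 7: roll=10 (strike), consumes 1 roll
Frame 6 starts at roll index 8: rolls=1,5 (sum=6), consumes 2 rolls
Frame 7 starts at roll index 10: rolls=6,1 (sum=7), consumes 2 rolls
Frame 8 starts at roll index 12: rolls=8,0 (sum=8), consumes 2 rolls
Frame 9 starts at roll index 14: rolls=3,6 (sum=9), consumes 2 rolls
Frame 10 starts at roll index 16: 3 remaining rolls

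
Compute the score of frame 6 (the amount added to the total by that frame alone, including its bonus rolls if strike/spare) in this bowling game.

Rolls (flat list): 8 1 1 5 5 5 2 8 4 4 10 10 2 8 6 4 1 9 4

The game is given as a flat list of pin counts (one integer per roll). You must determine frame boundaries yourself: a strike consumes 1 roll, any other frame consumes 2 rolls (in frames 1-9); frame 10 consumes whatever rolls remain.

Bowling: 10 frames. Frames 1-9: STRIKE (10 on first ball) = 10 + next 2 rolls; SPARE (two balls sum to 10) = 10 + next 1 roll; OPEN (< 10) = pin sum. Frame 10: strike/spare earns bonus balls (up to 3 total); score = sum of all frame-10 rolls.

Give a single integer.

Answer: 22

Derivation:
Frame 1: OPEN (8+1=9). Cumulative: 9
Frame 2: OPEN (1+5=6). Cumulative: 15
Frame 3: SPARE (5+5=10). 10 + next roll (2) = 12. Cumulative: 27
Frame 4: SPARE (2+8=10). 10 + next roll (4) = 14. Cumulative: 41
Frame 5: OPEN (4+4=8). Cumulative: 49
Frame 6: STRIKE. 10 + next two rolls (10+2) = 22. Cumulative: 71
Frame 7: STRIKE. 10 + next two rolls (2+8) = 20. Cumulative: 91
Frame 8: SPARE (2+8=10). 10 + next roll (6) = 16. Cumulative: 107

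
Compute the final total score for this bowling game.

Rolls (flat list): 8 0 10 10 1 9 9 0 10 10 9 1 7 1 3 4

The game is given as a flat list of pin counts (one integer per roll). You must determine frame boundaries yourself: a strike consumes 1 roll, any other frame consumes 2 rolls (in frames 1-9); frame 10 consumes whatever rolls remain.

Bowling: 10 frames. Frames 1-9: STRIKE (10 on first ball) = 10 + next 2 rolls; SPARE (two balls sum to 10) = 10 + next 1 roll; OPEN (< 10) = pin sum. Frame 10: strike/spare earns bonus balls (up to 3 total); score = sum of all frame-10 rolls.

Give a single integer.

Frame 1: OPEN (8+0=8). Cumulative: 8
Frame 2: STRIKE. 10 + next two rolls (10+1) = 21. Cumulative: 29
Frame 3: STRIKE. 10 + next two rolls (1+9) = 20. Cumulative: 49
Frame 4: SPARE (1+9=10). 10 + next roll (9) = 19. Cumulative: 68
Frame 5: OPEN (9+0=9). Cumulative: 77
Frame 6: STRIKE. 10 + next two rolls (10+9) = 29. Cumulative: 106
Frame 7: STRIKE. 10 + next two rolls (9+1) = 20. Cumulative: 126
Frame 8: SPARE (9+1=10). 10 + next roll (7) = 17. Cumulative: 143
Frame 9: OPEN (7+1=8). Cumulative: 151
Frame 10: OPEN. Sum of all frame-10 rolls (3+4) = 7. Cumulative: 158

Answer: 158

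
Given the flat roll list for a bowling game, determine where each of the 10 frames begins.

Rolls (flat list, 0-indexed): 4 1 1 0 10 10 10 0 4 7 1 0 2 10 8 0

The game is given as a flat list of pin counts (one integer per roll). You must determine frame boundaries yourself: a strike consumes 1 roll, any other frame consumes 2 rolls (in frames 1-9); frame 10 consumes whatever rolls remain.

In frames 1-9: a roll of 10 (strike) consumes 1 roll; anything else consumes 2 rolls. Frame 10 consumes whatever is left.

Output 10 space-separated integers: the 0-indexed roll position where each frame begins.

Frame 1 starts at roll index 0: rolls=4,1 (sum=5), consumes 2 rolls
Frame 2 starts at roll index 2: rolls=1,0 (sum=1), consumes 2 rolls
Frame 3 starts at roll index 4: roll=10 (strike), consumes 1 roll
Frame 4 starts at roll index 5: roll=10 (strike), consumes 1 roll
Frame 5 starts at roll index 6: roll=10 (strike), consumes 1 roll
Frame 6 starts at roll index 7: rolls=0,4 (sum=4), consumes 2 rolls
Frame 7 starts at roll index 9: rolls=7,1 (sum=8), consumes 2 rolls
Frame 8 starts at roll index 11: rolls=0,2 (sum=2), consumes 2 rolls
Frame 9 starts at roll index 13: roll=10 (strike), consumes 1 roll
Frame 10 starts at roll index 14: 2 remaining rolls

Answer: 0 2 4 5 6 7 9 11 13 14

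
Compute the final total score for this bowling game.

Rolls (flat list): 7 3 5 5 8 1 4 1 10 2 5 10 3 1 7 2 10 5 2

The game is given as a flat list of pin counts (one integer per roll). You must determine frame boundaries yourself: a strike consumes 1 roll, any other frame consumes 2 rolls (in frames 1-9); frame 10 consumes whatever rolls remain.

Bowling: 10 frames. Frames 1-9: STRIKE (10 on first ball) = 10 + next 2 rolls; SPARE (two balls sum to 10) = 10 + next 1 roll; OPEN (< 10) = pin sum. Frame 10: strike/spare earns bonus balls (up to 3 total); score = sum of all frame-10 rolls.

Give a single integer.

Answer: 115

Derivation:
Frame 1: SPARE (7+3=10). 10 + next roll (5) = 15. Cumulative: 15
Frame 2: SPARE (5+5=10). 10 + next roll (8) = 18. Cumulative: 33
Frame 3: OPEN (8+1=9). Cumulative: 42
Frame 4: OPEN (4+1=5). Cumulative: 47
Frame 5: STRIKE. 10 + next two rolls (2+5) = 17. Cumulative: 64
Frame 6: OPEN (2+5=7). Cumulative: 71
Frame 7: STRIKE. 10 + next two rolls (3+1) = 14. Cumulative: 85
Frame 8: OPEN (3+1=4). Cumulative: 89
Frame 9: OPEN (7+2=9). Cumulative: 98
Frame 10: STRIKE. Sum of all frame-10 rolls (10+5+2) = 17. Cumulative: 115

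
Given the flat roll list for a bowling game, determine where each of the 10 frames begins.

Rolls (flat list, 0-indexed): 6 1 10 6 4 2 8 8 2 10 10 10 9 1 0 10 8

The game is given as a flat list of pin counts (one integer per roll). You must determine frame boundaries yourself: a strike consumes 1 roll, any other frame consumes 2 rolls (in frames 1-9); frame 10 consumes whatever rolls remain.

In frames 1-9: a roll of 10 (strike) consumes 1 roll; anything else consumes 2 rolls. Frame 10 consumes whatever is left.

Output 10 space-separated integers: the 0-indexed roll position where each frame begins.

Answer: 0 2 3 5 7 9 10 11 12 14

Derivation:
Frame 1 starts at roll index 0: rolls=6,1 (sum=7), consumes 2 rolls
Frame 2 starts at roll index 2: roll=10 (strike), consumes 1 roll
Frame 3 starts at roll index 3: rolls=6,4 (sum=10), consumes 2 rolls
Frame 4 starts at roll index 5: rolls=2,8 (sum=10), consumes 2 rolls
Frame 5 starts at roll index 7: rolls=8,2 (sum=10), consumes 2 rolls
Frame 6 starts at roll index 9: roll=10 (strike), consumes 1 roll
Frame 7 starts at roll index 10: roll=10 (strike), consumes 1 roll
Frame 8 starts at roll index 11: roll=10 (strike), consumes 1 roll
Frame 9 starts at roll index 12: rolls=9,1 (sum=10), consumes 2 rolls
Frame 10 starts at roll index 14: 3 remaining rolls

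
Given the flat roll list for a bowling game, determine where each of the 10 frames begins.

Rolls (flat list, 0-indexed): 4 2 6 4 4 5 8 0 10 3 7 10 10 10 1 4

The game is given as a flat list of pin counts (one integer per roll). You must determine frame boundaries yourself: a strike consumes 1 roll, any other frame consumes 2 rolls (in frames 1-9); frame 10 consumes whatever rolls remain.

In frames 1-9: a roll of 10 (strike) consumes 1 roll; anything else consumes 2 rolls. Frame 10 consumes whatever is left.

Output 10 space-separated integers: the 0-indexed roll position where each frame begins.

Answer: 0 2 4 6 8 9 11 12 13 14

Derivation:
Frame 1 starts at roll index 0: rolls=4,2 (sum=6), consumes 2 rolls
Frame 2 starts at roll index 2: rolls=6,4 (sum=10), consumes 2 rolls
Frame 3 starts at roll index 4: rolls=4,5 (sum=9), consumes 2 rolls
Frame 4 starts at roll index 6: rolls=8,0 (sum=8), consumes 2 rolls
Frame 5 starts at roll index 8: roll=10 (strike), consumes 1 roll
Frame 6 starts at roll index 9: rolls=3,7 (sum=10), consumes 2 rolls
Frame 7 starts at roll index 11: roll=10 (strike), consumes 1 roll
Frame 8 starts at roll index 12: roll=10 (strike), consumes 1 roll
Frame 9 starts at roll index 13: roll=10 (strike), consumes 1 roll
Frame 10 starts at roll index 14: 2 remaining rolls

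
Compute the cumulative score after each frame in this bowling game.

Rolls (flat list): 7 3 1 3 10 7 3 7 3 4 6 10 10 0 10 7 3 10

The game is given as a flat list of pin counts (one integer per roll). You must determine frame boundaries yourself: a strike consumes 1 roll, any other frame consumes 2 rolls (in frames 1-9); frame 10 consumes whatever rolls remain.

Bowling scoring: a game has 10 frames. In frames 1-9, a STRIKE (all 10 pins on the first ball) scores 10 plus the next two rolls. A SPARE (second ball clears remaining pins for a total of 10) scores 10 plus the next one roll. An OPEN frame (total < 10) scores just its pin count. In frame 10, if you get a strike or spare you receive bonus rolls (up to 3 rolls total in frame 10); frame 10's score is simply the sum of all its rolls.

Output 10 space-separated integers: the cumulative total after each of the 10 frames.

Frame 1: SPARE (7+3=10). 10 + next roll (1) = 11. Cumulative: 11
Frame 2: OPEN (1+3=4). Cumulative: 15
Frame 3: STRIKE. 10 + next two rolls (7+3) = 20. Cumulative: 35
Frame 4: SPARE (7+3=10). 10 + next roll (7) = 17. Cumulative: 52
Frame 5: SPARE (7+3=10). 10 + next roll (4) = 14. Cumulative: 66
Frame 6: SPARE (4+6=10). 10 + next roll (10) = 20. Cumulative: 86
Frame 7: STRIKE. 10 + next two rolls (10+0) = 20. Cumulative: 106
Frame 8: STRIKE. 10 + next two rolls (0+10) = 20. Cumulative: 126
Frame 9: SPARE (0+10=10). 10 + next roll (7) = 17. Cumulative: 143
Frame 10: SPARE. Sum of all frame-10 rolls (7+3+10) = 20. Cumulative: 163

Answer: 11 15 35 52 66 86 106 126 143 163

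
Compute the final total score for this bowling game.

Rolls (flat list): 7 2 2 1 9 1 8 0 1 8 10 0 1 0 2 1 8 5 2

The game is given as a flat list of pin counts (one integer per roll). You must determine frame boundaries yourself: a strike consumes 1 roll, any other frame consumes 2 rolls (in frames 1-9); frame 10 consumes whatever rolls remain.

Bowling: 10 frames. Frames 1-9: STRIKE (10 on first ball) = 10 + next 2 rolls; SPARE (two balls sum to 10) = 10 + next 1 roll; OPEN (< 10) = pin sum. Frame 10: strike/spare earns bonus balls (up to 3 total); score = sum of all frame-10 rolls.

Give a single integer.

Frame 1: OPEN (7+2=9). Cumulative: 9
Frame 2: OPEN (2+1=3). Cumulative: 12
Frame 3: SPARE (9+1=10). 10 + next roll (8) = 18. Cumulative: 30
Frame 4: OPEN (8+0=8). Cumulative: 38
Frame 5: OPEN (1+8=9). Cumulative: 47
Frame 6: STRIKE. 10 + next two rolls (0+1) = 11. Cumulative: 58
Frame 7: OPEN (0+1=1). Cumulative: 59
Frame 8: OPEN (0+2=2). Cumulative: 61
Frame 9: OPEN (1+8=9). Cumulative: 70
Frame 10: OPEN. Sum of all frame-10 rolls (5+2) = 7. Cumulative: 77

Answer: 77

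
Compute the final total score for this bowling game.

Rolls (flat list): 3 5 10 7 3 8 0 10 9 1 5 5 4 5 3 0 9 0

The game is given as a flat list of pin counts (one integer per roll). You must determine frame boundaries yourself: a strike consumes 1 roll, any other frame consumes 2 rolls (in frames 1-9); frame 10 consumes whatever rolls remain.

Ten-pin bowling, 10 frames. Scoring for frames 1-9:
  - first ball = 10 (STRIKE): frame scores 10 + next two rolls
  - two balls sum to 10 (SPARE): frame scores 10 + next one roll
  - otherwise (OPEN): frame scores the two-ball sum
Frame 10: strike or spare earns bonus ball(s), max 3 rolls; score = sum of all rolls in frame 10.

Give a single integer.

Frame 1: OPEN (3+5=8). Cumulative: 8
Frame 2: STRIKE. 10 + next two rolls (7+3) = 20. Cumulative: 28
Frame 3: SPARE (7+3=10). 10 + next roll (8) = 18. Cumulative: 46
Frame 4: OPEN (8+0=8). Cumulative: 54
Frame 5: STRIKE. 10 + next two rolls (9+1) = 20. Cumulative: 74
Frame 6: SPARE (9+1=10). 10 + next roll (5) = 15. Cumulative: 89
Frame 7: SPARE (5+5=10). 10 + next roll (4) = 14. Cumulative: 103
Frame 8: OPEN (4+5=9). Cumulative: 112
Frame 9: OPEN (3+0=3). Cumulative: 115
Frame 10: OPEN. Sum of all frame-10 rolls (9+0) = 9. Cumulative: 124

Answer: 124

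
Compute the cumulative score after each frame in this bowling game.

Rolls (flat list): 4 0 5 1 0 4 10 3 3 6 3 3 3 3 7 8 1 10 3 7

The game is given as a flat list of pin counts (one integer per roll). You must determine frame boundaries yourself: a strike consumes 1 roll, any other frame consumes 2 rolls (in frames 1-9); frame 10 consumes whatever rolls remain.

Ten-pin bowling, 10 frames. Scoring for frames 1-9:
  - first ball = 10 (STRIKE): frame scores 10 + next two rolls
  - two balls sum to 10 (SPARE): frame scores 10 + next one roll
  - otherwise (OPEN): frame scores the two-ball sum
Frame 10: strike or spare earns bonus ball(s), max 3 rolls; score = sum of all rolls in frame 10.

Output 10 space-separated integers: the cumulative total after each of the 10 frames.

Answer: 4 10 14 30 36 45 51 69 78 98

Derivation:
Frame 1: OPEN (4+0=4). Cumulative: 4
Frame 2: OPEN (5+1=6). Cumulative: 10
Frame 3: OPEN (0+4=4). Cumulative: 14
Frame 4: STRIKE. 10 + next two rolls (3+3) = 16. Cumulative: 30
Frame 5: OPEN (3+3=6). Cumulative: 36
Frame 6: OPEN (6+3=9). Cumulative: 45
Frame 7: OPEN (3+3=6). Cumulative: 51
Frame 8: SPARE (3+7=10). 10 + next roll (8) = 18. Cumulative: 69
Frame 9: OPEN (8+1=9). Cumulative: 78
Frame 10: STRIKE. Sum of all frame-10 rolls (10+3+7) = 20. Cumulative: 98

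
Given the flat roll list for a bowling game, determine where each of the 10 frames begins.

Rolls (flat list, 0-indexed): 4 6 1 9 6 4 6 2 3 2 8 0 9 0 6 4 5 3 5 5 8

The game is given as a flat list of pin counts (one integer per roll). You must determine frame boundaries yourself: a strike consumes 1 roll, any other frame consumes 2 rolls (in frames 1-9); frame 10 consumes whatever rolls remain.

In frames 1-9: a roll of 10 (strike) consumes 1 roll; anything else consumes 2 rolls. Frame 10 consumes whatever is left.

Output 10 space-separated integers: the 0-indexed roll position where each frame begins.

Answer: 0 2 4 6 8 10 12 14 16 18

Derivation:
Frame 1 starts at roll index 0: rolls=4,6 (sum=10), consumes 2 rolls
Frame 2 starts at roll index 2: rolls=1,9 (sum=10), consumes 2 rolls
Frame 3 starts at roll index 4: rolls=6,4 (sum=10), consumes 2 rolls
Frame 4 starts at roll index 6: rolls=6,2 (sum=8), consumes 2 rolls
Frame 5 starts at roll index 8: rolls=3,2 (sum=5), consumes 2 rolls
Frame 6 starts at roll index 10: rolls=8,0 (sum=8), consumes 2 rolls
Frame 7 starts at roll index 12: rolls=9,0 (sum=9), consumes 2 rolls
Frame 8 starts at roll index 14: rolls=6,4 (sum=10), consumes 2 rolls
Frame 9 starts at roll index 16: rolls=5,3 (sum=8), consumes 2 rolls
Frame 10 starts at roll index 18: 3 remaining rolls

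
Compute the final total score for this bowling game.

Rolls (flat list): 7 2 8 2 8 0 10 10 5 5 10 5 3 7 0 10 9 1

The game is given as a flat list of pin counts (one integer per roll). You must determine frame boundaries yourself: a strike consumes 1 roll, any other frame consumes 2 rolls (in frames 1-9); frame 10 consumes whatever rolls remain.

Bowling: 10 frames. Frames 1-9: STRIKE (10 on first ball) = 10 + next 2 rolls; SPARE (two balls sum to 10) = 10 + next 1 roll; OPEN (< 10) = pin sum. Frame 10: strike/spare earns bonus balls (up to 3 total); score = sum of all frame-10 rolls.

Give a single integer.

Answer: 153

Derivation:
Frame 1: OPEN (7+2=9). Cumulative: 9
Frame 2: SPARE (8+2=10). 10 + next roll (8) = 18. Cumulative: 27
Frame 3: OPEN (8+0=8). Cumulative: 35
Frame 4: STRIKE. 10 + next two rolls (10+5) = 25. Cumulative: 60
Frame 5: STRIKE. 10 + next two rolls (5+5) = 20. Cumulative: 80
Frame 6: SPARE (5+5=10). 10 + next roll (10) = 20. Cumulative: 100
Frame 7: STRIKE. 10 + next two rolls (5+3) = 18. Cumulative: 118
Frame 8: OPEN (5+3=8). Cumulative: 126
Frame 9: OPEN (7+0=7). Cumulative: 133
Frame 10: STRIKE. Sum of all frame-10 rolls (10+9+1) = 20. Cumulative: 153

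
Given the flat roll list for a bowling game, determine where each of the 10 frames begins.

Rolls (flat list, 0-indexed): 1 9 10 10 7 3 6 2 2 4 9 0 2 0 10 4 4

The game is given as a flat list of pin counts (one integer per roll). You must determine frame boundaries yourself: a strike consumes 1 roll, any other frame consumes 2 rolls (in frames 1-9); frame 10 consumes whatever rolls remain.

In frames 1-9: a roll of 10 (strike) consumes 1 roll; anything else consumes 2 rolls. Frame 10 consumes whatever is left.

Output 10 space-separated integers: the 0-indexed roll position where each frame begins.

Frame 1 starts at roll index 0: rolls=1,9 (sum=10), consumes 2 rolls
Frame 2 starts at roll index 2: roll=10 (strike), consumes 1 roll
Frame 3 starts at roll index 3: roll=10 (strike), consumes 1 roll
Frame 4 starts at roll index 4: rolls=7,3 (sum=10), consumes 2 rolls
Frame 5 starts at roll index 6: rolls=6,2 (sum=8), consumes 2 rolls
Frame 6 starts at roll index 8: rolls=2,4 (sum=6), consumes 2 rolls
Frame 7 starts at roll index 10: rolls=9,0 (sum=9), consumes 2 rolls
Frame 8 starts at roll index 12: rolls=2,0 (sum=2), consumes 2 rolls
Frame 9 starts at roll index 14: roll=10 (strike), consumes 1 roll
Frame 10 starts at roll index 15: 2 remaining rolls

Answer: 0 2 3 4 6 8 10 12 14 15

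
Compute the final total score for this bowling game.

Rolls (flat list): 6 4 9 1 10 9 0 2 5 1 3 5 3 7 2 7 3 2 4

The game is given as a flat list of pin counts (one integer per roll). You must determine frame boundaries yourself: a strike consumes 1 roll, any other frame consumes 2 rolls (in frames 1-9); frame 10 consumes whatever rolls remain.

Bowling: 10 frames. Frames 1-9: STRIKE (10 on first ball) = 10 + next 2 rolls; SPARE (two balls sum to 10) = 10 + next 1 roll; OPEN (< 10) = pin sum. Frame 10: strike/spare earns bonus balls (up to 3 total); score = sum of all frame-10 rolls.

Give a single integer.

Answer: 113

Derivation:
Frame 1: SPARE (6+4=10). 10 + next roll (9) = 19. Cumulative: 19
Frame 2: SPARE (9+1=10). 10 + next roll (10) = 20. Cumulative: 39
Frame 3: STRIKE. 10 + next two rolls (9+0) = 19. Cumulative: 58
Frame 4: OPEN (9+0=9). Cumulative: 67
Frame 5: OPEN (2+5=7). Cumulative: 74
Frame 6: OPEN (1+3=4). Cumulative: 78
Frame 7: OPEN (5+3=8). Cumulative: 86
Frame 8: OPEN (7+2=9). Cumulative: 95
Frame 9: SPARE (7+3=10). 10 + next roll (2) = 12. Cumulative: 107
Frame 10: OPEN. Sum of all frame-10 rolls (2+4) = 6. Cumulative: 113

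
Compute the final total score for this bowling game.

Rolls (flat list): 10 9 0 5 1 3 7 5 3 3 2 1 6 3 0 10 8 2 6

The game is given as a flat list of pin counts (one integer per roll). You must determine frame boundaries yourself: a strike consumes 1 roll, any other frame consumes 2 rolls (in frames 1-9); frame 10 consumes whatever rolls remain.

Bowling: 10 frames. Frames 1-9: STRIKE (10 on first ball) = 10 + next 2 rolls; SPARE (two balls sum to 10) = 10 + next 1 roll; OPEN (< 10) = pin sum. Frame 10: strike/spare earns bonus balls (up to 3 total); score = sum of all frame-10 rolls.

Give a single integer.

Answer: 108

Derivation:
Frame 1: STRIKE. 10 + next two rolls (9+0) = 19. Cumulative: 19
Frame 2: OPEN (9+0=9). Cumulative: 28
Frame 3: OPEN (5+1=6). Cumulative: 34
Frame 4: SPARE (3+7=10). 10 + next roll (5) = 15. Cumulative: 49
Frame 5: OPEN (5+3=8). Cumulative: 57
Frame 6: OPEN (3+2=5). Cumulative: 62
Frame 7: OPEN (1+6=7). Cumulative: 69
Frame 8: OPEN (3+0=3). Cumulative: 72
Frame 9: STRIKE. 10 + next two rolls (8+2) = 20. Cumulative: 92
Frame 10: SPARE. Sum of all frame-10 rolls (8+2+6) = 16. Cumulative: 108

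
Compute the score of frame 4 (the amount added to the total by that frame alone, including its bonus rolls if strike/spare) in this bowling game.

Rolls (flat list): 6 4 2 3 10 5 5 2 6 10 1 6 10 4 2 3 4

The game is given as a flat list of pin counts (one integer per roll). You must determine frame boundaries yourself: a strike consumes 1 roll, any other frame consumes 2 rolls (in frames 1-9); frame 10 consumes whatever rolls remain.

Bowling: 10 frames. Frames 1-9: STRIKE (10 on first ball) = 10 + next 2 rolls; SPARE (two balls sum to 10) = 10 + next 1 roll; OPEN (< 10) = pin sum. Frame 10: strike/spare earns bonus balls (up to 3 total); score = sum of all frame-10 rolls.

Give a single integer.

Answer: 12

Derivation:
Frame 1: SPARE (6+4=10). 10 + next roll (2) = 12. Cumulative: 12
Frame 2: OPEN (2+3=5). Cumulative: 17
Frame 3: STRIKE. 10 + next two rolls (5+5) = 20. Cumulative: 37
Frame 4: SPARE (5+5=10). 10 + next roll (2) = 12. Cumulative: 49
Frame 5: OPEN (2+6=8). Cumulative: 57
Frame 6: STRIKE. 10 + next two rolls (1+6) = 17. Cumulative: 74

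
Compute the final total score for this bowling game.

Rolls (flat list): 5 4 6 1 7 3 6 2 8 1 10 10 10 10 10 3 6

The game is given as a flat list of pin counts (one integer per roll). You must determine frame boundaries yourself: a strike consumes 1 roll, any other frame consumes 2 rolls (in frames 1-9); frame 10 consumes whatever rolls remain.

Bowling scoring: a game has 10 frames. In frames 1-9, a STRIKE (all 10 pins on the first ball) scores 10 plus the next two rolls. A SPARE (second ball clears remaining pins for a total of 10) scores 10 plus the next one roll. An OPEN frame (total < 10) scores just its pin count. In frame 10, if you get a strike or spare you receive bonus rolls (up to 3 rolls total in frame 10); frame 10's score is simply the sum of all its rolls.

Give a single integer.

Answer: 181

Derivation:
Frame 1: OPEN (5+4=9). Cumulative: 9
Frame 2: OPEN (6+1=7). Cumulative: 16
Frame 3: SPARE (7+3=10). 10 + next roll (6) = 16. Cumulative: 32
Frame 4: OPEN (6+2=8). Cumulative: 40
Frame 5: OPEN (8+1=9). Cumulative: 49
Frame 6: STRIKE. 10 + next two rolls (10+10) = 30. Cumulative: 79
Frame 7: STRIKE. 10 + next two rolls (10+10) = 30. Cumulative: 109
Frame 8: STRIKE. 10 + next two rolls (10+10) = 30. Cumulative: 139
Frame 9: STRIKE. 10 + next two rolls (10+3) = 23. Cumulative: 162
Frame 10: STRIKE. Sum of all frame-10 rolls (10+3+6) = 19. Cumulative: 181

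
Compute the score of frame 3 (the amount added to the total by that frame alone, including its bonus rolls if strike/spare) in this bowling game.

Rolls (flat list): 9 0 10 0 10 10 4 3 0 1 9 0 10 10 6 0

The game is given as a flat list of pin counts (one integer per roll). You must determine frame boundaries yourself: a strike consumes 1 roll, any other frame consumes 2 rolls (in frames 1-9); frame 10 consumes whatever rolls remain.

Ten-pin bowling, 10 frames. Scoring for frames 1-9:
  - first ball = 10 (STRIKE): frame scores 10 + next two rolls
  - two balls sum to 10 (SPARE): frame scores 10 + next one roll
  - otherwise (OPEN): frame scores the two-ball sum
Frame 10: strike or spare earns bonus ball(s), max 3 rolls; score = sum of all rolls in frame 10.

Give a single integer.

Frame 1: OPEN (9+0=9). Cumulative: 9
Frame 2: STRIKE. 10 + next two rolls (0+10) = 20. Cumulative: 29
Frame 3: SPARE (0+10=10). 10 + next roll (10) = 20. Cumulative: 49
Frame 4: STRIKE. 10 + next two rolls (4+3) = 17. Cumulative: 66
Frame 5: OPEN (4+3=7). Cumulative: 73

Answer: 20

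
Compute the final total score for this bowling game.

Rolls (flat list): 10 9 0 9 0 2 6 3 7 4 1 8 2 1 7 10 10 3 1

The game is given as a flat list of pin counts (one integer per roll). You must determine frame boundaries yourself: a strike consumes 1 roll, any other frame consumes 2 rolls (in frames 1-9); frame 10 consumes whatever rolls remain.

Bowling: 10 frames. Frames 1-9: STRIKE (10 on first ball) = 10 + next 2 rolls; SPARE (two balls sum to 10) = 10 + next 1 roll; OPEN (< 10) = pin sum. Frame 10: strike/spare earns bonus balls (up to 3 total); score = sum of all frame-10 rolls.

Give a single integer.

Answer: 120

Derivation:
Frame 1: STRIKE. 10 + next two rolls (9+0) = 19. Cumulative: 19
Frame 2: OPEN (9+0=9). Cumulative: 28
Frame 3: OPEN (9+0=9). Cumulative: 37
Frame 4: OPEN (2+6=8). Cumulative: 45
Frame 5: SPARE (3+7=10). 10 + next roll (4) = 14. Cumulative: 59
Frame 6: OPEN (4+1=5). Cumulative: 64
Frame 7: SPARE (8+2=10). 10 + next roll (1) = 11. Cumulative: 75
Frame 8: OPEN (1+7=8). Cumulative: 83
Frame 9: STRIKE. 10 + next two rolls (10+3) = 23. Cumulative: 106
Frame 10: STRIKE. Sum of all frame-10 rolls (10+3+1) = 14. Cumulative: 120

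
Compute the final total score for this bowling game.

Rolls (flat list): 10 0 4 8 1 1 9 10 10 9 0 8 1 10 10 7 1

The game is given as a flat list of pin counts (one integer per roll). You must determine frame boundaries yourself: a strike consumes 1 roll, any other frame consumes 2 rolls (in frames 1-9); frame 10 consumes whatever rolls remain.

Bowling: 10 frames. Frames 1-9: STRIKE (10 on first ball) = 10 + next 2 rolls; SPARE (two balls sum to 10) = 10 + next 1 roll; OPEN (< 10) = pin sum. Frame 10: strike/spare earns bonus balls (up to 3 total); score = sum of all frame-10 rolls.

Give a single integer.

Frame 1: STRIKE. 10 + next two rolls (0+4) = 14. Cumulative: 14
Frame 2: OPEN (0+4=4). Cumulative: 18
Frame 3: OPEN (8+1=9). Cumulative: 27
Frame 4: SPARE (1+9=10). 10 + next roll (10) = 20. Cumulative: 47
Frame 5: STRIKE. 10 + next two rolls (10+9) = 29. Cumulative: 76
Frame 6: STRIKE. 10 + next two rolls (9+0) = 19. Cumulative: 95
Frame 7: OPEN (9+0=9). Cumulative: 104
Frame 8: OPEN (8+1=9). Cumulative: 113
Frame 9: STRIKE. 10 + next two rolls (10+7) = 27. Cumulative: 140
Frame 10: STRIKE. Sum of all frame-10 rolls (10+7+1) = 18. Cumulative: 158

Answer: 158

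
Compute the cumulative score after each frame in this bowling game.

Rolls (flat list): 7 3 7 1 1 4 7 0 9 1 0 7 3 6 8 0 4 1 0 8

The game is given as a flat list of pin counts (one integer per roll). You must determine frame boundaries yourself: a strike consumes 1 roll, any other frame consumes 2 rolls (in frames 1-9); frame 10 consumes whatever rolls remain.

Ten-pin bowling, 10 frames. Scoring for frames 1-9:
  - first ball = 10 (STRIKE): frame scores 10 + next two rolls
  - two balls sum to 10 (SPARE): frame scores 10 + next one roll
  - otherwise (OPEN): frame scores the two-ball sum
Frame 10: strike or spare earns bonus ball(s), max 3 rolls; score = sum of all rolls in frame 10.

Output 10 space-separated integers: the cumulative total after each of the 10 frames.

Frame 1: SPARE (7+3=10). 10 + next roll (7) = 17. Cumulative: 17
Frame 2: OPEN (7+1=8). Cumulative: 25
Frame 3: OPEN (1+4=5). Cumulative: 30
Frame 4: OPEN (7+0=7). Cumulative: 37
Frame 5: SPARE (9+1=10). 10 + next roll (0) = 10. Cumulative: 47
Frame 6: OPEN (0+7=7). Cumulative: 54
Frame 7: OPEN (3+6=9). Cumulative: 63
Frame 8: OPEN (8+0=8). Cumulative: 71
Frame 9: OPEN (4+1=5). Cumulative: 76
Frame 10: OPEN. Sum of all frame-10 rolls (0+8) = 8. Cumulative: 84

Answer: 17 25 30 37 47 54 63 71 76 84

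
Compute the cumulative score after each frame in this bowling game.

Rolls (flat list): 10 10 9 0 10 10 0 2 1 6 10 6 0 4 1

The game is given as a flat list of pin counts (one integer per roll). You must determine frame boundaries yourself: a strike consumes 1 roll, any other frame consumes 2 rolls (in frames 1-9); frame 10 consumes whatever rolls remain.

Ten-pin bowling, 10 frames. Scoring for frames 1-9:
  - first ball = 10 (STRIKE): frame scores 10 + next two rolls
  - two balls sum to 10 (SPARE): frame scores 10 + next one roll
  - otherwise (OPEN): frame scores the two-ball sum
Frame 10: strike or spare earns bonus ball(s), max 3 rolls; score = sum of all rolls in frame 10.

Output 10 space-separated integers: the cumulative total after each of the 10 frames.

Frame 1: STRIKE. 10 + next two rolls (10+9) = 29. Cumulative: 29
Frame 2: STRIKE. 10 + next two rolls (9+0) = 19. Cumulative: 48
Frame 3: OPEN (9+0=9). Cumulative: 57
Frame 4: STRIKE. 10 + next two rolls (10+0) = 20. Cumulative: 77
Frame 5: STRIKE. 10 + next two rolls (0+2) = 12. Cumulative: 89
Frame 6: OPEN (0+2=2). Cumulative: 91
Frame 7: OPEN (1+6=7). Cumulative: 98
Frame 8: STRIKE. 10 + next two rolls (6+0) = 16. Cumulative: 114
Frame 9: OPEN (6+0=6). Cumulative: 120
Frame 10: OPEN. Sum of all frame-10 rolls (4+1) = 5. Cumulative: 125

Answer: 29 48 57 77 89 91 98 114 120 125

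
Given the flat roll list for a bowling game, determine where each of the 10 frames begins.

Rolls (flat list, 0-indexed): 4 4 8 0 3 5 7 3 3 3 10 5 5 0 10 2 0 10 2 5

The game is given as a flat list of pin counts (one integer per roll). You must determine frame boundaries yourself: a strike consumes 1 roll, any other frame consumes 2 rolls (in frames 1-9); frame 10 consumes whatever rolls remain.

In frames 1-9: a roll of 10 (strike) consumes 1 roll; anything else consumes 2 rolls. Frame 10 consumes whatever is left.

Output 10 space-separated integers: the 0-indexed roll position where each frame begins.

Answer: 0 2 4 6 8 10 11 13 15 17

Derivation:
Frame 1 starts at roll index 0: rolls=4,4 (sum=8), consumes 2 rolls
Frame 2 starts at roll index 2: rolls=8,0 (sum=8), consumes 2 rolls
Frame 3 starts at roll index 4: rolls=3,5 (sum=8), consumes 2 rolls
Frame 4 starts at roll index 6: rolls=7,3 (sum=10), consumes 2 rolls
Frame 5 starts at roll index 8: rolls=3,3 (sum=6), consumes 2 rolls
Frame 6 starts at roll index 10: roll=10 (strike), consumes 1 roll
Frame 7 starts at roll index 11: rolls=5,5 (sum=10), consumes 2 rolls
Frame 8 starts at roll index 13: rolls=0,10 (sum=10), consumes 2 rolls
Frame 9 starts at roll index 15: rolls=2,0 (sum=2), consumes 2 rolls
Frame 10 starts at roll index 17: 3 remaining rolls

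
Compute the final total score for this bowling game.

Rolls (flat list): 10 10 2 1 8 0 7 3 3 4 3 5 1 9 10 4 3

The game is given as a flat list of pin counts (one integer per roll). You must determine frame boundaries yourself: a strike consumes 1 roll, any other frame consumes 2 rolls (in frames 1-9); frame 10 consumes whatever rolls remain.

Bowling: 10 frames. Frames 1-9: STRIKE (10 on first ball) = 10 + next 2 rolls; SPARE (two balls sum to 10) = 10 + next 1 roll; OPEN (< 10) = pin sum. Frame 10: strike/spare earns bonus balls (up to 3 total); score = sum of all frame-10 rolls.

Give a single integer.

Answer: 118

Derivation:
Frame 1: STRIKE. 10 + next two rolls (10+2) = 22. Cumulative: 22
Frame 2: STRIKE. 10 + next two rolls (2+1) = 13. Cumulative: 35
Frame 3: OPEN (2+1=3). Cumulative: 38
Frame 4: OPEN (8+0=8). Cumulative: 46
Frame 5: SPARE (7+3=10). 10 + next roll (3) = 13. Cumulative: 59
Frame 6: OPEN (3+4=7). Cumulative: 66
Frame 7: OPEN (3+5=8). Cumulative: 74
Frame 8: SPARE (1+9=10). 10 + next roll (10) = 20. Cumulative: 94
Frame 9: STRIKE. 10 + next two rolls (4+3) = 17. Cumulative: 111
Frame 10: OPEN. Sum of all frame-10 rolls (4+3) = 7. Cumulative: 118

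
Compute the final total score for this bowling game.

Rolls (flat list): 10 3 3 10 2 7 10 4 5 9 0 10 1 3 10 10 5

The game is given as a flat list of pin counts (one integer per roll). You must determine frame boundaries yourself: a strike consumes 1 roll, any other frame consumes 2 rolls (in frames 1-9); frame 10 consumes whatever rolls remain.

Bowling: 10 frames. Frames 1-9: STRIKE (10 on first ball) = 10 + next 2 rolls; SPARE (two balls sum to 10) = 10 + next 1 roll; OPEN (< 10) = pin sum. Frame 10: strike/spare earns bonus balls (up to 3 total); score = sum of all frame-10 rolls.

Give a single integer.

Frame 1: STRIKE. 10 + next two rolls (3+3) = 16. Cumulative: 16
Frame 2: OPEN (3+3=6). Cumulative: 22
Frame 3: STRIKE. 10 + next two rolls (2+7) = 19. Cumulative: 41
Frame 4: OPEN (2+7=9). Cumulative: 50
Frame 5: STRIKE. 10 + next two rolls (4+5) = 19. Cumulative: 69
Frame 6: OPEN (4+5=9). Cumulative: 78
Frame 7: OPEN (9+0=9). Cumulative: 87
Frame 8: STRIKE. 10 + next two rolls (1+3) = 14. Cumulative: 101
Frame 9: OPEN (1+3=4). Cumulative: 105
Frame 10: STRIKE. Sum of all frame-10 rolls (10+10+5) = 25. Cumulative: 130

Answer: 130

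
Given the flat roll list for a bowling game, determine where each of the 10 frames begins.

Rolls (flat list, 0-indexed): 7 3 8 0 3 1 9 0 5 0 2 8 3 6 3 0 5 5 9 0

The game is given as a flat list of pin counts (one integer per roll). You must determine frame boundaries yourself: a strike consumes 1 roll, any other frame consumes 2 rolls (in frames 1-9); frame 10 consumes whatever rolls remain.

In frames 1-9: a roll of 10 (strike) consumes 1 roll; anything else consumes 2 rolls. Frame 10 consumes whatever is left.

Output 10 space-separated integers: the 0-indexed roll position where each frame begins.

Frame 1 starts at roll index 0: rolls=7,3 (sum=10), consumes 2 rolls
Frame 2 starts at roll index 2: rolls=8,0 (sum=8), consumes 2 rolls
Frame 3 starts at roll index 4: rolls=3,1 (sum=4), consumes 2 rolls
Frame 4 starts at roll index 6: rolls=9,0 (sum=9), consumes 2 rolls
Frame 5 starts at roll index 8: rolls=5,0 (sum=5), consumes 2 rolls
Frame 6 starts at roll index 10: rolls=2,8 (sum=10), consumes 2 rolls
Frame 7 starts at roll index 12: rolls=3,6 (sum=9), consumes 2 rolls
Frame 8 starts at roll index 14: rolls=3,0 (sum=3), consumes 2 rolls
Frame 9 starts at roll index 16: rolls=5,5 (sum=10), consumes 2 rolls
Frame 10 starts at roll index 18: 2 remaining rolls

Answer: 0 2 4 6 8 10 12 14 16 18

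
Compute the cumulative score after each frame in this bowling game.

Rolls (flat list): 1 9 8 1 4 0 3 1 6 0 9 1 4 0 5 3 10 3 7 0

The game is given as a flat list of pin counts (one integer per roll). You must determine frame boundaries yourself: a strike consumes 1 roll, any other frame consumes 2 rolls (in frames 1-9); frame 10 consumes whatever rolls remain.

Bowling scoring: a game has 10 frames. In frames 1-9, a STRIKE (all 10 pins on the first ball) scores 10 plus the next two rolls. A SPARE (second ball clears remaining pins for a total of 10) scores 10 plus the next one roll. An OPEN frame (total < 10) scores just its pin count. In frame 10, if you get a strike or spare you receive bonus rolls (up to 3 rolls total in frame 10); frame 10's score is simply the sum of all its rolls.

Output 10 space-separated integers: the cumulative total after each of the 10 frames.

Frame 1: SPARE (1+9=10). 10 + next roll (8) = 18. Cumulative: 18
Frame 2: OPEN (8+1=9). Cumulative: 27
Frame 3: OPEN (4+0=4). Cumulative: 31
Frame 4: OPEN (3+1=4). Cumulative: 35
Frame 5: OPEN (6+0=6). Cumulative: 41
Frame 6: SPARE (9+1=10). 10 + next roll (4) = 14. Cumulative: 55
Frame 7: OPEN (4+0=4). Cumulative: 59
Frame 8: OPEN (5+3=8). Cumulative: 67
Frame 9: STRIKE. 10 + next two rolls (3+7) = 20. Cumulative: 87
Frame 10: SPARE. Sum of all frame-10 rolls (3+7+0) = 10. Cumulative: 97

Answer: 18 27 31 35 41 55 59 67 87 97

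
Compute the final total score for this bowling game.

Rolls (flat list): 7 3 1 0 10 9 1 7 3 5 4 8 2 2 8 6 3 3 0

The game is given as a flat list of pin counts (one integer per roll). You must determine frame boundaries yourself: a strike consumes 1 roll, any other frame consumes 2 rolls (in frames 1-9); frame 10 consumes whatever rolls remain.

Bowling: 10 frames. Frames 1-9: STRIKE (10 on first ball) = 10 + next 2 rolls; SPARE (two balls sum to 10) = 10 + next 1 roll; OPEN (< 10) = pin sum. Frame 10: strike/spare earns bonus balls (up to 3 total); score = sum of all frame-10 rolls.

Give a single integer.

Answer: 113

Derivation:
Frame 1: SPARE (7+3=10). 10 + next roll (1) = 11. Cumulative: 11
Frame 2: OPEN (1+0=1). Cumulative: 12
Frame 3: STRIKE. 10 + next two rolls (9+1) = 20. Cumulative: 32
Frame 4: SPARE (9+1=10). 10 + next roll (7) = 17. Cumulative: 49
Frame 5: SPARE (7+3=10). 10 + next roll (5) = 15. Cumulative: 64
Frame 6: OPEN (5+4=9). Cumulative: 73
Frame 7: SPARE (8+2=10). 10 + next roll (2) = 12. Cumulative: 85
Frame 8: SPARE (2+8=10). 10 + next roll (6) = 16. Cumulative: 101
Frame 9: OPEN (6+3=9). Cumulative: 110
Frame 10: OPEN. Sum of all frame-10 rolls (3+0) = 3. Cumulative: 113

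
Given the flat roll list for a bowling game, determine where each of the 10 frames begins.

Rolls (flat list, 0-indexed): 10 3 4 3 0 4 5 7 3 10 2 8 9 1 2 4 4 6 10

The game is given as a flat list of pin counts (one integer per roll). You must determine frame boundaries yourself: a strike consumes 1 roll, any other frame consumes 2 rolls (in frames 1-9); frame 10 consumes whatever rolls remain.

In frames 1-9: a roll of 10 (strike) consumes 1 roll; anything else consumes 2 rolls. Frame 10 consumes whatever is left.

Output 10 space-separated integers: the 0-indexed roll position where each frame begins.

Frame 1 starts at roll index 0: roll=10 (strike), consumes 1 roll
Frame 2 starts at roll index 1: rolls=3,4 (sum=7), consumes 2 rolls
Frame 3 starts at roll index 3: rolls=3,0 (sum=3), consumes 2 rolls
Frame 4 starts at roll index 5: rolls=4,5 (sum=9), consumes 2 rolls
Frame 5 starts at roll index 7: rolls=7,3 (sum=10), consumes 2 rolls
Frame 6 starts at roll index 9: roll=10 (strike), consumes 1 roll
Frame 7 starts at roll index 10: rolls=2,8 (sum=10), consumes 2 rolls
Frame 8 starts at roll index 12: rolls=9,1 (sum=10), consumes 2 rolls
Frame 9 starts at roll index 14: rolls=2,4 (sum=6), consumes 2 rolls
Frame 10 starts at roll index 16: 3 remaining rolls

Answer: 0 1 3 5 7 9 10 12 14 16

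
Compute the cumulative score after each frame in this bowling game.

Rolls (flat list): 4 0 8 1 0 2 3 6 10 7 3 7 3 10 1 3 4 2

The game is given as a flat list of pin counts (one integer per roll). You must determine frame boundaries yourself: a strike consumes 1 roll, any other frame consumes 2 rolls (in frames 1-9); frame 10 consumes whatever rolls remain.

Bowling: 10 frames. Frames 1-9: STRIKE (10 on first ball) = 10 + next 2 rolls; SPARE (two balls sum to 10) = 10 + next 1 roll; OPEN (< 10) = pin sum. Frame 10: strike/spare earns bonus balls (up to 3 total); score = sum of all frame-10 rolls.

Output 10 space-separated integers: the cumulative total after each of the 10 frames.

Answer: 4 13 15 24 44 61 81 95 99 105

Derivation:
Frame 1: OPEN (4+0=4). Cumulative: 4
Frame 2: OPEN (8+1=9). Cumulative: 13
Frame 3: OPEN (0+2=2). Cumulative: 15
Frame 4: OPEN (3+6=9). Cumulative: 24
Frame 5: STRIKE. 10 + next two rolls (7+3) = 20. Cumulative: 44
Frame 6: SPARE (7+3=10). 10 + next roll (7) = 17. Cumulative: 61
Frame 7: SPARE (7+3=10). 10 + next roll (10) = 20. Cumulative: 81
Frame 8: STRIKE. 10 + next two rolls (1+3) = 14. Cumulative: 95
Frame 9: OPEN (1+3=4). Cumulative: 99
Frame 10: OPEN. Sum of all frame-10 rolls (4+2) = 6. Cumulative: 105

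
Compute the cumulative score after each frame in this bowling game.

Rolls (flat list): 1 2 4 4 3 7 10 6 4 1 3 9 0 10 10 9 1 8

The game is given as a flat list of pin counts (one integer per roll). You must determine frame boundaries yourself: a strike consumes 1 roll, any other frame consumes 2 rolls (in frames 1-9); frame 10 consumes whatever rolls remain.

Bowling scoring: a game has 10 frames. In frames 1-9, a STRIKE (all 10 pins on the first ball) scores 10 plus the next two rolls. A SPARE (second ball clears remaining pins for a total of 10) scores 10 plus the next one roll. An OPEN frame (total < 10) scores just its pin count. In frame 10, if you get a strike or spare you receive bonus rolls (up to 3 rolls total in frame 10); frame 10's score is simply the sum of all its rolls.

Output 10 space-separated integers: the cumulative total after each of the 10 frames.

Answer: 3 11 31 51 62 66 75 104 124 142

Derivation:
Frame 1: OPEN (1+2=3). Cumulative: 3
Frame 2: OPEN (4+4=8). Cumulative: 11
Frame 3: SPARE (3+7=10). 10 + next roll (10) = 20. Cumulative: 31
Frame 4: STRIKE. 10 + next two rolls (6+4) = 20. Cumulative: 51
Frame 5: SPARE (6+4=10). 10 + next roll (1) = 11. Cumulative: 62
Frame 6: OPEN (1+3=4). Cumulative: 66
Frame 7: OPEN (9+0=9). Cumulative: 75
Frame 8: STRIKE. 10 + next two rolls (10+9) = 29. Cumulative: 104
Frame 9: STRIKE. 10 + next two rolls (9+1) = 20. Cumulative: 124
Frame 10: SPARE. Sum of all frame-10 rolls (9+1+8) = 18. Cumulative: 142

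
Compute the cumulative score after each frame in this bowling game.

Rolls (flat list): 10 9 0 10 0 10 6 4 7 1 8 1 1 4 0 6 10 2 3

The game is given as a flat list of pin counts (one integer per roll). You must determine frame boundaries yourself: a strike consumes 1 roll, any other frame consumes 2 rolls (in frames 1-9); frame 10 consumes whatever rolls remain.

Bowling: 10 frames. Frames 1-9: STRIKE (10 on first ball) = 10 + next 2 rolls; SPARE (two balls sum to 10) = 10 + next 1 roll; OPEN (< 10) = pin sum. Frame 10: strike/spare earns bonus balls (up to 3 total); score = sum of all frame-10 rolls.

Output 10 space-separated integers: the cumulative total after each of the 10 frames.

Answer: 19 28 48 64 81 89 98 103 109 124

Derivation:
Frame 1: STRIKE. 10 + next two rolls (9+0) = 19. Cumulative: 19
Frame 2: OPEN (9+0=9). Cumulative: 28
Frame 3: STRIKE. 10 + next two rolls (0+10) = 20. Cumulative: 48
Frame 4: SPARE (0+10=10). 10 + next roll (6) = 16. Cumulative: 64
Frame 5: SPARE (6+4=10). 10 + next roll (7) = 17. Cumulative: 81
Frame 6: OPEN (7+1=8). Cumulative: 89
Frame 7: OPEN (8+1=9). Cumulative: 98
Frame 8: OPEN (1+4=5). Cumulative: 103
Frame 9: OPEN (0+6=6). Cumulative: 109
Frame 10: STRIKE. Sum of all frame-10 rolls (10+2+3) = 15. Cumulative: 124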